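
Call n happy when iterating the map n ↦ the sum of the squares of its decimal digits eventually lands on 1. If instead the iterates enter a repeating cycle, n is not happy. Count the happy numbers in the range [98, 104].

98: 98 → 145 → 42 → 20 → 4 → 16 → 37 → 58 → 89 → 145  (repeats 145)
99: 99 → 162 → 41 → 17 → 50 → 25 → 29 → 85 → 89 → 145 → 42 → 20 → 4 → 16 → 37 → 58 → 89  (repeats 89)
100: 100 → 1  (reaches 1)
101: 101 → 2 → 4 → 16 → 37 → 58 → 89 → 145 → 42 → 20 → 4  (repeats 4)
102: 102 → 5 → 25 → 29 → 85 → 89 → 145 → 42 → 20 → 4 → 16 → 37 → 58 → 89  (repeats 89)
103: 103 → 10 → 1  (reaches 1)
104: 104 → 17 → 50 → 25 → 29 → 85 → 89 → 145 → 42 → 20 → 4 → 16 → 37 → 58 → 89  (repeats 89)
happy: 100, 103

2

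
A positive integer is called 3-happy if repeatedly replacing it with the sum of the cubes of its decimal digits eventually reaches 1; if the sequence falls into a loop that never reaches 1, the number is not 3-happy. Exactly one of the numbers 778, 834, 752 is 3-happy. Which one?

778: 778 → 1198 → 1243 → 100 → 1  — reaches 1 (3-happy)
834: 834 → 603 → 243 → 99 → 1458 → 702 → 351 → 153 → 153  — repeats 153 (not 3-happy)
752: 752 → 476 → 623 → 251 → 134 → 92 → 737 → 713 → 371 → 371  — repeats 371 (not 3-happy)

778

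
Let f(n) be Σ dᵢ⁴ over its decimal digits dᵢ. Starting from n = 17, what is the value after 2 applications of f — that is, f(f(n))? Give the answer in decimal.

17 → 1⁴ + 7⁴ = 1 + 2401 = 2402
2402 → 2⁴ + 4⁴ + 0⁴ + 2⁴ = 16 + 256 + 0 + 16 = 288

288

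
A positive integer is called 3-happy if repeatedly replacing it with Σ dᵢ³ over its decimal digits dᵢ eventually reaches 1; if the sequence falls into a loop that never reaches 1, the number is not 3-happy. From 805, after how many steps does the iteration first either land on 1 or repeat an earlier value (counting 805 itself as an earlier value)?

805 → 8³ + 0³ + 5³ = 512 + 0 + 125 = 637
637 → 6³ + 3³ + 7³ = 216 + 27 + 343 = 586
586 → 5³ + 8³ + 6³ = 125 + 512 + 216 = 853
853 → 8³ + 5³ + 3³ = 512 + 125 + 27 = 664
664 → 6³ + 6³ + 4³ = 216 + 216 + 64 = 496
496 → 4³ + 9³ + 6³ = 64 + 729 + 216 = 1009
1009 → 1³ + 0³ + 0³ + 9³ = 1 + 0 + 0 + 729 = 730
730 → 7³ + 3³ + 0³ = 343 + 27 + 0 = 370
370 → 3³ + 7³ + 0³ = 27 + 343 + 0 = 370  — 370 repeats.
That took 9 steps.

9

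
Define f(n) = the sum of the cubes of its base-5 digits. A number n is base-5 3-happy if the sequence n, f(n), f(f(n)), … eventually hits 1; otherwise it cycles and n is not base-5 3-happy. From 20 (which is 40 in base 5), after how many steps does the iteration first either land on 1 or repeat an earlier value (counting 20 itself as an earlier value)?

20 = (4,0)_5 → 4³ + 0³ = 64 + 0 = 64
64 = (2,2,4)_5 → 2³ + 2³ + 4³ = 8 + 8 + 64 = 80
80 = (3,1,0)_5 → 3³ + 1³ + 0³ = 27 + 1 + 0 = 28
28 = (1,0,3)_5 → 1³ + 0³ + 3³ = 1 + 0 + 27 = 28  — 28 repeats.
That took 4 steps.

4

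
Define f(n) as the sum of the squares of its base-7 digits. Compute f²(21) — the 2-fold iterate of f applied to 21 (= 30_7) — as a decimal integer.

5

21 = (3,0)_7 → 3² + 0² = 9 + 0 = 9
9 = (1,2)_7 → 1² + 2² = 1 + 4 = 5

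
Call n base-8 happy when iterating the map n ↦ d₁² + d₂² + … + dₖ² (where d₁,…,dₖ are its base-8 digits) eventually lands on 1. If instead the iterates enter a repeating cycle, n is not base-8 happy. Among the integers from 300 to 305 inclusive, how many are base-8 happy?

300: 300 → 57 → 50 → 40 → 25 → 10 → 5 → 25  — not base-8 happy
301: 301 → 66 → 5 → 25 → 10 → 5  — not base-8 happy
302: 302 → 77 → 27 → 18 → 8 → 1  — base-8 happy
303: 303 → 90 → 14 → 37 → 41 → 26 → 13 → 26  — not base-8 happy
304: 304 → 52 → 52  — not base-8 happy
305: 305 → 53 → 61 → 74 → 6 → 36 → 32 → 16 → 4 → 16  — not base-8 happy
base-8 happy: 302

1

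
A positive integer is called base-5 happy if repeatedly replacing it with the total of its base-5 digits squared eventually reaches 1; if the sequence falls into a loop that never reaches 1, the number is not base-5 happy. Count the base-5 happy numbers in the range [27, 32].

1

27: 27 → 5 → 1  (reaches 1)
28: 28 → 10 → 4 → 16 → 10  (repeats 10)
29: 29 → 17 → 13 → 13  (repeats 13)
30: 30 → 2 → 4 → 16 → 10 → 4  (repeats 4)
31: 31 → 3 → 9 → 17 → 13 → 13  (repeats 13)
32: 32 → 6 → 2 → 4 → 16 → 10 → 4  (repeats 4)
base-5 happy: 27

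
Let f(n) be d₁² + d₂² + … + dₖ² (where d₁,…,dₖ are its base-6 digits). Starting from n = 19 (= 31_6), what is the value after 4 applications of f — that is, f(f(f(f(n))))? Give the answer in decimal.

41

19 = (3,1)_6 → 3² + 1² = 9 + 1 = 10
10 = (1,4)_6 → 1² + 4² = 1 + 16 = 17
17 = (2,5)_6 → 2² + 5² = 4 + 25 = 29
29 = (4,5)_6 → 4² + 5² = 16 + 25 = 41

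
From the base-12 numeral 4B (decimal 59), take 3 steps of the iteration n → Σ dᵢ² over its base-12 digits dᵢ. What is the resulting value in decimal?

59 = (4,11)_12 → 4² + 11² = 137
137 = (11,5)_12 → 11² + 5² = 146
146 = (1,0,2)_12 → 1² + 0² + 2² = 5

5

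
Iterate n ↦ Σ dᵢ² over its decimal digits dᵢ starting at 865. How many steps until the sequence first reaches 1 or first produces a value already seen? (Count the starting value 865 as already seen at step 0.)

15

865 → 8² + 6² + 5² = 64 + 36 + 25 = 125
125 → 1² + 2² + 5² = 1 + 4 + 25 = 30
30 → 3² + 0² = 9 + 0 = 9
9 → 9² = 81
81 → 8² + 1² = 64 + 1 = 65
65 → 6² + 5² = 36 + 25 = 61
61 → 6² + 1² = 36 + 1 = 37
37 → 3² + 7² = 9 + 49 = 58
58 → 5² + 8² = 25 + 64 = 89
89 → 8² + 9² = 64 + 81 = 145
145 → 1² + 4² + 5² = 1 + 16 + 25 = 42
42 → 4² + 2² = 16 + 4 = 20
20 → 2² + 0² = 4 + 0 = 4
4 → 4² = 16
16 → 1² + 6² = 1 + 36 = 37  — 37 repeats.
That took 15 steps.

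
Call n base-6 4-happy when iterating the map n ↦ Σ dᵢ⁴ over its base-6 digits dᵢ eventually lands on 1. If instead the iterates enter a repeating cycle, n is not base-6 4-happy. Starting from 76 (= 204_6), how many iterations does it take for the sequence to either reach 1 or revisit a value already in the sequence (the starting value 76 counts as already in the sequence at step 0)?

76 = (2,0,4)_6 → 272
272 = (1,1,3,2)_6 → 99
99 = (2,4,3)_6 → 353
353 = (1,3,4,5)_6 → 963
963 = (4,2,4,3)_6 → 609
609 = (2,4,5,3)_6 → 978
978 = (4,3,1,0)_6 → 338
338 = (1,3,2,2)_6 → 114
114 = (3,1,0)_6 → 82
82 = (2,1,4)_6 → 273
273 = (1,1,3,3)_6 → 164
164 = (4,3,2)_6 → 353  — 353 repeats.
That took 12 steps.

12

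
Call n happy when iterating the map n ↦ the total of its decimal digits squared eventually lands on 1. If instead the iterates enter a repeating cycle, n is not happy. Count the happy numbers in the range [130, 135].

2

130: 130 → 10 → 1  (reaches 1)
131: 131 → 11 → 2 → 4 → 16 → 37 → 58 → 89 → 145 → 42 → 20 → 4  (repeats 4)
132: 132 → 14 → 17 → 50 → 25 → 29 → 85 → 89 → 145 → 42 → 20 → 4 → 16 → 37 → 58 → 89  (repeats 89)
133: 133 → 19 → 82 → 68 → 100 → 1  (reaches 1)
134: 134 → 26 → 40 → 16 → 37 → 58 → 89 → 145 → 42 → 20 → 4 → 16  (repeats 16)
135: 135 → 35 → 34 → 25 → 29 → 85 → 89 → 145 → 42 → 20 → 4 → 16 → 37 → 58 → 89  (repeats 89)
happy: 130, 133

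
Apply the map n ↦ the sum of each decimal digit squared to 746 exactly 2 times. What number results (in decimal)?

746 → 7² + 4² + 6² = 49 + 16 + 36 = 101
101 → 1² + 0² + 1² = 1 + 0 + 1 = 2

2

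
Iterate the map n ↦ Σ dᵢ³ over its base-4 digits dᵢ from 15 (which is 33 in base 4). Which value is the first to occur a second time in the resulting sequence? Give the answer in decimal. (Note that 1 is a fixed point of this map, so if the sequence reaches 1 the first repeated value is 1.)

9

15 = (3,3)_4 → 3³ + 3³ = 54
54 = (3,1,2)_4 → 3³ + 1³ + 2³ = 36
36 = (2,1,0)_4 → 2³ + 1³ + 0³ = 9
9 = (2,1)_4 → 2³ + 1³ = 9  — 9 already appeared earlier.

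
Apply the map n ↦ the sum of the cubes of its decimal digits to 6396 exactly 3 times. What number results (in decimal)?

6396 → 6³ + 3³ + 9³ + 6³ = 216 + 27 + 729 + 216 = 1188
1188 → 1³ + 1³ + 8³ + 8³ = 1 + 1 + 512 + 512 = 1026
1026 → 1³ + 0³ + 2³ + 6³ = 1 + 0 + 8 + 216 = 225

225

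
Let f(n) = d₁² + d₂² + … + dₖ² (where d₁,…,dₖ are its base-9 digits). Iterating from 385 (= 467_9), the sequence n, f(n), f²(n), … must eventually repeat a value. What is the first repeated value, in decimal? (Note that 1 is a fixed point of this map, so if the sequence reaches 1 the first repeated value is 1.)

385 = (4,6,7)_9 → 4² + 6² + 7² = 101
101 = (1,2,2)_9 → 1² + 2² + 2² = 9
9 = (1,0)_9 → 1² + 0² = 1  — reached the fixed point 1.
1 → 1, so 1 is the first repeated value.

1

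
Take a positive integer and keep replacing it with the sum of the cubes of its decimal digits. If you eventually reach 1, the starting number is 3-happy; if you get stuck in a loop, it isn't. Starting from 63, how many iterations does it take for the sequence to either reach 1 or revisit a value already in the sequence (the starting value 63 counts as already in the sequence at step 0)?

7

63 → 6³ + 3³ = 216 + 27 = 243
243 → 2³ + 4³ + 3³ = 8 + 64 + 27 = 99
99 → 9³ + 9³ = 729 + 729 = 1458
1458 → 1³ + 4³ + 5³ + 8³ = 1 + 64 + 125 + 512 = 702
702 → 7³ + 0³ + 2³ = 343 + 0 + 8 = 351
351 → 3³ + 5³ + 1³ = 27 + 125 + 1 = 153
153 → 1³ + 5³ + 3³ = 1 + 125 + 27 = 153  — 153 repeats.
That took 7 steps.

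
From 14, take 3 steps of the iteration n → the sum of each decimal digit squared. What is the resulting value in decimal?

14 → 1² + 4² = 17
17 → 1² + 7² = 50
50 → 5² + 0² = 25

25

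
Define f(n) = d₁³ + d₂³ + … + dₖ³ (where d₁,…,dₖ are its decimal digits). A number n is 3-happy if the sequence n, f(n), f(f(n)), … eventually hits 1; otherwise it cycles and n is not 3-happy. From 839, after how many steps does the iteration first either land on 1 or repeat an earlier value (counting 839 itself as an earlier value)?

5

839 → 1268
1268 → 737
737 → 713
713 → 371
371 → 371  — 371 repeats.
That took 5 steps.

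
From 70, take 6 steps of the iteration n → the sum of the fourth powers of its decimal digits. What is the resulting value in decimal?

70 → 2401
2401 → 273
273 → 2498
2498 → 10929
10929 → 13139
13139 → 6725

6725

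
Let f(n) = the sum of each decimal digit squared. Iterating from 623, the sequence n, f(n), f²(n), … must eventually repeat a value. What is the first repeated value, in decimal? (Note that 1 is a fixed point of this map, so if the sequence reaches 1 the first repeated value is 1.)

1

623 → 6² + 2² + 3² = 36 + 4 + 9 = 49
49 → 4² + 9² = 16 + 81 = 97
97 → 9² + 7² = 81 + 49 = 130
130 → 1² + 3² + 0² = 1 + 9 + 0 = 10
10 → 1² + 0² = 1 + 0 = 1  — reached the fixed point 1.
1 → 1, so 1 is the first repeated value.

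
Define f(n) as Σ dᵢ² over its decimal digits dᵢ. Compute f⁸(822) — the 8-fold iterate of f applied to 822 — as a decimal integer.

145

822 → 8² + 2² + 2² = 72
72 → 7² + 2² = 53
53 → 5² + 3² = 34
34 → 3² + 4² = 25
25 → 2² + 5² = 29
29 → 2² + 9² = 85
85 → 8² + 5² = 89
89 → 8² + 9² = 145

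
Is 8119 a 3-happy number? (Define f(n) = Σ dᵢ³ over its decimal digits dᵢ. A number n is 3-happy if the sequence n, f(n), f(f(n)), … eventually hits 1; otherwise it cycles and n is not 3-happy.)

3-happy

8119 → 8³ + 1³ + 1³ + 9³ = 1243
1243 → 1³ + 2³ + 4³ + 3³ = 100
100 → 1³ + 0³ + 0³ = 1  — reached 1.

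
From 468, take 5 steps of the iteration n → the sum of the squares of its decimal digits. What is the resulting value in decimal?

468 → 116
116 → 38
38 → 73
73 → 58
58 → 89

89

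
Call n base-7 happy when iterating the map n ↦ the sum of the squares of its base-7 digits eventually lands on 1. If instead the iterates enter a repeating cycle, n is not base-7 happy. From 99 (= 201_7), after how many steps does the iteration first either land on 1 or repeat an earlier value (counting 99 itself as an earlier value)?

99 = (2,0,1)_7 → 2² + 0² + 1² = 5
5 = (5)_7 → 5² = 25
25 = (3,4)_7 → 3² + 4² = 25  — 25 repeats.
That took 3 steps.

3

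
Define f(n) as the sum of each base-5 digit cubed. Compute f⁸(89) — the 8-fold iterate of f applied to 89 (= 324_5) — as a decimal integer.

89 = (3,2,4)_5 → 3³ + 2³ + 4³ = 99
99 = (3,4,4)_5 → 3³ + 4³ + 4³ = 155
155 = (1,1,1,0)_5 → 1³ + 1³ + 1³ + 0³ = 3
3 = (3)_5 → 3³ = 27
27 = (1,0,2)_5 → 1³ + 0³ + 2³ = 9
9 = (1,4)_5 → 1³ + 4³ = 65
65 = (2,3,0)_5 → 2³ + 3³ + 0³ = 35
35 = (1,2,0)_5 → 1³ + 2³ + 0³ = 9

9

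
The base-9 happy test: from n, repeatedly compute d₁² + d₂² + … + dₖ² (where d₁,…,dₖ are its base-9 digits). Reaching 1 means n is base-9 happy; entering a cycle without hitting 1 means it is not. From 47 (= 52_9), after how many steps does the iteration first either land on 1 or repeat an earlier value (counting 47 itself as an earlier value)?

47 = (5,2)_9 → 5² + 2² = 25 + 4 = 29
29 = (3,2)_9 → 3² + 2² = 9 + 4 = 13
13 = (1,4)_9 → 1² + 4² = 1 + 16 = 17
17 = (1,8)_9 → 1² + 8² = 1 + 64 = 65
65 = (7,2)_9 → 7² + 2² = 49 + 4 = 53
53 = (5,8)_9 → 5² + 8² = 25 + 64 = 89
89 = (1,0,8)_9 → 1² + 0² + 8² = 1 + 0 + 64 = 65  — 65 repeats.
That took 7 steps.

7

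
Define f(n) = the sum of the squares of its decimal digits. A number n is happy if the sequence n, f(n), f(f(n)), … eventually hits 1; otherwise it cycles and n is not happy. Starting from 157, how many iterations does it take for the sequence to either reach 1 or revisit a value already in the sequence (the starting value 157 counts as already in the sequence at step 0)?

13

157 → 1² + 5² + 7² = 75
75 → 7² + 5² = 74
74 → 7² + 4² = 65
65 → 6² + 5² = 61
61 → 6² + 1² = 37
37 → 3² + 7² = 58
58 → 5² + 8² = 89
89 → 8² + 9² = 145
145 → 1² + 4² + 5² = 42
42 → 4² + 2² = 20
20 → 2² + 0² = 4
4 → 4² = 16
16 → 1² + 6² = 37  — 37 repeats.
That took 13 steps.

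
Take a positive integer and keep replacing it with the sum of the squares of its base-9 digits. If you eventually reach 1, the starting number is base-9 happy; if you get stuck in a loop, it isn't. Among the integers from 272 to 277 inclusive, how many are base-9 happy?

272: 272 → 22 → 20 → 8 → 64 → 50 → 50  — not base-9 happy
273: 273 → 27 → 9 → 1  — base-9 happy
274: 274 → 34 → 58 → 52 → 74 → 68 → 74  — not base-9 happy
275: 275 → 43 → 65 → 53 → 89 → 65  — not base-9 happy
276: 276 → 54 → 36 → 16 → 50 → 50  — not base-9 happy
277: 277 → 67 → 65 → 53 → 89 → 65  — not base-9 happy
base-9 happy: 273

1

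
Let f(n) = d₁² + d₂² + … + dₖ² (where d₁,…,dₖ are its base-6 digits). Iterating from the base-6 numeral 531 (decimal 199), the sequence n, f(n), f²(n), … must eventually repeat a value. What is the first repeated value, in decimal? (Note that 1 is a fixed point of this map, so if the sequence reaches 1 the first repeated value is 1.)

17

199 = (5,3,1)_6 → 5² + 3² + 1² = 25 + 9 + 1 = 35
35 = (5,5)_6 → 5² + 5² = 25 + 25 = 50
50 = (1,2,2)_6 → 1² + 2² + 2² = 1 + 4 + 4 = 9
9 = (1,3)_6 → 1² + 3² = 1 + 9 = 10
10 = (1,4)_6 → 1² + 4² = 1 + 16 = 17
17 = (2,5)_6 → 2² + 5² = 4 + 25 = 29
29 = (4,5)_6 → 4² + 5² = 16 + 25 = 41
41 = (1,0,5)_6 → 1² + 0² + 5² = 1 + 0 + 25 = 26
26 = (4,2)_6 → 4² + 2² = 16 + 4 = 20
20 = (3,2)_6 → 3² + 2² = 9 + 4 = 13
13 = (2,1)_6 → 2² + 1² = 4 + 1 = 5
5 = (5)_6 → 5² = 25
25 = (4,1)_6 → 4² + 1² = 16 + 1 = 17  — 17 already appeared earlier.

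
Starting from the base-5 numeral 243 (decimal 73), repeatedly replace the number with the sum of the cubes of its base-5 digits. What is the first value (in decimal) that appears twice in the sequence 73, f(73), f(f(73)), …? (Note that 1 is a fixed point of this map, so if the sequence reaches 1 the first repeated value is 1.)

9

73 = (2,4,3)_5 → 2³ + 4³ + 3³ = 99
99 = (3,4,4)_5 → 3³ + 4³ + 4³ = 155
155 = (1,1,1,0)_5 → 1³ + 1³ + 1³ + 0³ = 3
3 = (3)_5 → 3³ = 27
27 = (1,0,2)_5 → 1³ + 0³ + 2³ = 9
9 = (1,4)_5 → 1³ + 4³ = 65
65 = (2,3,0)_5 → 2³ + 3³ + 0³ = 35
35 = (1,2,0)_5 → 1³ + 2³ + 0³ = 9  — 9 already appeared earlier.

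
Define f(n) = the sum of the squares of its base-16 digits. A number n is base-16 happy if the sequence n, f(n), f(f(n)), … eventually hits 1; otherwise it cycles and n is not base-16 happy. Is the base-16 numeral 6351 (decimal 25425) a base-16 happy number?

25425 = (6,3,5,1)_16 → 6² + 3² + 5² + 1² = 36 + 9 + 25 + 1 = 71
71 = (4,7)_16 → 4² + 7² = 16 + 49 = 65
65 = (4,1)_16 → 4² + 1² = 16 + 1 = 17
17 = (1,1)_16 → 1² + 1² = 1 + 1 = 2
2 = (2)_16 → 2² = 4
4 = (4)_16 → 4² = 16
16 = (1,0)_16 → 1² + 0² = 1 + 0 = 1  — reached 1.

base-16 happy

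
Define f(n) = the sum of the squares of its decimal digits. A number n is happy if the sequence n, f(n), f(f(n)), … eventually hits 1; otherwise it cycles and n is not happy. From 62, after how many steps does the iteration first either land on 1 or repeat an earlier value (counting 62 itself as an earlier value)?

62 → 40
40 → 16
16 → 37
37 → 58
58 → 89
89 → 145
145 → 42
42 → 20
20 → 4
4 → 16  — 16 repeats.
That took 10 steps.

10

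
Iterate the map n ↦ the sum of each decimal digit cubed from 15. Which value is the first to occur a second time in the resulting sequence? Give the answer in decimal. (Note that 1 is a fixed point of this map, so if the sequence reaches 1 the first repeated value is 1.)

153

15 → 1³ + 5³ = 1 + 125 = 126
126 → 1³ + 2³ + 6³ = 1 + 8 + 216 = 225
225 → 2³ + 2³ + 5³ = 8 + 8 + 125 = 141
141 → 1³ + 4³ + 1³ = 1 + 64 + 1 = 66
66 → 6³ + 6³ = 216 + 216 = 432
432 → 4³ + 3³ + 2³ = 64 + 27 + 8 = 99
99 → 9³ + 9³ = 729 + 729 = 1458
1458 → 1³ + 4³ + 5³ + 8³ = 1 + 64 + 125 + 512 = 702
702 → 7³ + 0³ + 2³ = 343 + 0 + 8 = 351
351 → 3³ + 5³ + 1³ = 27 + 125 + 1 = 153
153 → 1³ + 5³ + 3³ = 1 + 125 + 27 = 153  — 153 already appeared earlier.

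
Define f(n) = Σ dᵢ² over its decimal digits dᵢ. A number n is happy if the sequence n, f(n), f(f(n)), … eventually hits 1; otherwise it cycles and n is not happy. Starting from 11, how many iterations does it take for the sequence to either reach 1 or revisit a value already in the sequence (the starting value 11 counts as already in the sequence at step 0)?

11 → 1² + 1² = 2
2 → 2² = 4
4 → 4² = 16
16 → 1² + 6² = 37
37 → 3² + 7² = 58
58 → 5² + 8² = 89
89 → 8² + 9² = 145
145 → 1² + 4² + 5² = 42
42 → 4² + 2² = 20
20 → 2² + 0² = 4  — 4 repeats.
That took 10 steps.

10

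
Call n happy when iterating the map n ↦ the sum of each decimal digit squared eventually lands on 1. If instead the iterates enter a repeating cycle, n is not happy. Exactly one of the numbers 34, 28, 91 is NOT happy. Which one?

34: 34 → 25 → 29 → 85 → 89 → 145 → 42 → 20 → 4 → 16 → 37 → 58 → 89  — repeats 89 (not happy)
28: 28 → 68 → 100 → 1  — reaches 1 (happy)
91: 91 → 82 → 68 → 100 → 1  — reaches 1 (happy)

34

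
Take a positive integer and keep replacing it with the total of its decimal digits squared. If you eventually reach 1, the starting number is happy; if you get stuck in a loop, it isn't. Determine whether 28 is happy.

happy

28 → 2² + 8² = 4 + 64 = 68
68 → 6² + 8² = 36 + 64 = 100
100 → 1² + 0² + 0² = 1 + 0 + 0 = 1  — reached 1.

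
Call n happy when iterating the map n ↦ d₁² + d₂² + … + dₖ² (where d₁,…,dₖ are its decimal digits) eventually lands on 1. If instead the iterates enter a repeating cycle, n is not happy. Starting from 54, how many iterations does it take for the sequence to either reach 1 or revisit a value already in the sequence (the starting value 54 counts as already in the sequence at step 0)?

15

54 → 5² + 4² = 25 + 16 = 41
41 → 4² + 1² = 16 + 1 = 17
17 → 1² + 7² = 1 + 49 = 50
50 → 5² + 0² = 25 + 0 = 25
25 → 2² + 5² = 4 + 25 = 29
29 → 2² + 9² = 4 + 81 = 85
85 → 8² + 5² = 64 + 25 = 89
89 → 8² + 9² = 64 + 81 = 145
145 → 1² + 4² + 5² = 1 + 16 + 25 = 42
42 → 4² + 2² = 16 + 4 = 20
20 → 2² + 0² = 4 + 0 = 4
4 → 4² = 16
16 → 1² + 6² = 1 + 36 = 37
37 → 3² + 7² = 9 + 49 = 58
58 → 5² + 8² = 25 + 64 = 89  — 89 repeats.
That took 15 steps.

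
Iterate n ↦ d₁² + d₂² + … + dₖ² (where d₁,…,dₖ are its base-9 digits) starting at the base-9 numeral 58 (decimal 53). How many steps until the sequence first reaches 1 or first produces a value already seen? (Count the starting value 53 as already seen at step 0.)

53 = (5,8)_9 → 5² + 8² = 25 + 64 = 89
89 = (1,0,8)_9 → 1² + 0² + 8² = 1 + 0 + 64 = 65
65 = (7,2)_9 → 7² + 2² = 49 + 4 = 53  — 53 repeats.
That took 3 steps.

3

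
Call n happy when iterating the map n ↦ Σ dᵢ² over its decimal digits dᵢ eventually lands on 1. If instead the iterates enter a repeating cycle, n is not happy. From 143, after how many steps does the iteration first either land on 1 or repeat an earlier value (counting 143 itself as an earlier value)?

11

143 → 1² + 4² + 3² = 1 + 16 + 9 = 26
26 → 2² + 6² = 4 + 36 = 40
40 → 4² + 0² = 16 + 0 = 16
16 → 1² + 6² = 1 + 36 = 37
37 → 3² + 7² = 9 + 49 = 58
58 → 5² + 8² = 25 + 64 = 89
89 → 8² + 9² = 64 + 81 = 145
145 → 1² + 4² + 5² = 1 + 16 + 25 = 42
42 → 4² + 2² = 16 + 4 = 20
20 → 2² + 0² = 4 + 0 = 4
4 → 4² = 16  — 16 repeats.
That took 11 steps.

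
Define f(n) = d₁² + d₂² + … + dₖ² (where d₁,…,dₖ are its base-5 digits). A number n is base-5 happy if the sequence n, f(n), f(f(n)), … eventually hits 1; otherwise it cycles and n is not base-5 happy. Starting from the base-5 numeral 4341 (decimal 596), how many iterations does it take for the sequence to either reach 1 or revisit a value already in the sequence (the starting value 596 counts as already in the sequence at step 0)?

7

596 = (4,3,4,1)_5 → 42
42 = (1,3,2)_5 → 14
14 = (2,4)_5 → 20
20 = (4,0)_5 → 16
16 = (3,1)_5 → 10
10 = (2,0)_5 → 4
4 = (4)_5 → 16  — 16 repeats.
That took 7 steps.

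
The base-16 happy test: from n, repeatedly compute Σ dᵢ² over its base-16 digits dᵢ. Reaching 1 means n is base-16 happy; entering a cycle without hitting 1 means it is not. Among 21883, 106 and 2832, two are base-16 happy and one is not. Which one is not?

21883

21883: 21883 → 220 → 313 → 91 → 146 → 85 → 50 → 13 → 169 → 181 → 146  — repeats 146 (not base-16 happy)
106: 106 → 136 → 128 → 64 → 16 → 1  — reaches 1 (base-16 happy)
2832: 2832 → 122 → 149 → 106 → 136 → 128 → 64 → 16 → 1  — reaches 1 (base-16 happy)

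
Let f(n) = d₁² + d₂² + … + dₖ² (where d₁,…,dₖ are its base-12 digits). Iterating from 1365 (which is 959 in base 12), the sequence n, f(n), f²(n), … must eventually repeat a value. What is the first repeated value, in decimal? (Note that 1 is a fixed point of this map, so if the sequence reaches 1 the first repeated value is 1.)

1365 = (9,5,9)_12 → 187
187 = (1,3,7)_12 → 59
59 = (4,11)_12 → 137
137 = (11,5)_12 → 146
146 = (1,0,2)_12 → 5
5 = (5)_12 → 25
25 = (2,1)_12 → 5  — 5 already appeared earlier.

5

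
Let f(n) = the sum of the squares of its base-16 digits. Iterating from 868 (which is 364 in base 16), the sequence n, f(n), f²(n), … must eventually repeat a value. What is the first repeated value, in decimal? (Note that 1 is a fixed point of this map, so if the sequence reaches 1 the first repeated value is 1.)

868 = (3,6,4)_16 → 61
61 = (3,13)_16 → 178
178 = (11,2)_16 → 125
125 = (7,13)_16 → 218
218 = (13,10)_16 → 269
269 = (1,0,13)_16 → 170
170 = (10,10)_16 → 200
200 = (12,8)_16 → 208
208 = (13,0)_16 → 169
169 = (10,9)_16 → 181
181 = (11,5)_16 → 146
146 = (9,2)_16 → 85
85 = (5,5)_16 → 50
50 = (3,2)_16 → 13
13 = (13)_16 → 169  — 169 already appeared earlier.

169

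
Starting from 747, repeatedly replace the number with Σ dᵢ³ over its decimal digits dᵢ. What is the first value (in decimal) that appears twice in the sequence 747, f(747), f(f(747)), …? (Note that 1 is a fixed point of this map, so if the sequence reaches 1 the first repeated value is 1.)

153

747 → 7³ + 4³ + 7³ = 750
750 → 7³ + 5³ + 0³ = 468
468 → 4³ + 6³ + 8³ = 792
792 → 7³ + 9³ + 2³ = 1080
1080 → 1³ + 0³ + 8³ + 0³ = 513
513 → 5³ + 1³ + 3³ = 153
153 → 1³ + 5³ + 3³ = 153  — 153 already appeared earlier.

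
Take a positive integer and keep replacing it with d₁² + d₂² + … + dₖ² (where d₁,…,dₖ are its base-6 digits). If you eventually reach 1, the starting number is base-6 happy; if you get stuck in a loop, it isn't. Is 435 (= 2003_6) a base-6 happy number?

435 = (2,0,0,3)_6 → 13
13 = (2,1)_6 → 5
5 = (5)_6 → 25
25 = (4,1)_6 → 17
17 = (2,5)_6 → 29
29 = (4,5)_6 → 41
41 = (1,0,5)_6 → 26
26 = (4,2)_6 → 20
20 = (3,2)_6 → 13  — 13 already seen; the sequence cycles without reaching 1.

not base-6 happy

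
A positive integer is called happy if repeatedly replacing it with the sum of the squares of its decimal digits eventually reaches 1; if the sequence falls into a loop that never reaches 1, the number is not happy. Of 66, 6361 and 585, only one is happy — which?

6361

66: 66 → 72 → 53 → 34 → 25 → 29 → 85 → 89 → 145 → 42 → 20 → 4 → 16 → 37 → 58 → 89  — repeats 89 (not happy)
6361: 6361 → 82 → 68 → 100 → 1  — reaches 1 (happy)
585: 585 → 114 → 18 → 65 → 61 → 37 → 58 → 89 → 145 → 42 → 20 → 4 → 16 → 37  — repeats 37 (not happy)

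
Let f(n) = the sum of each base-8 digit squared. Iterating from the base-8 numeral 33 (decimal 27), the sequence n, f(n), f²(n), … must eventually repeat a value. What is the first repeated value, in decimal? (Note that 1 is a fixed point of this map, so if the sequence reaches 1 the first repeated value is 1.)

27 = (3,3)_8 → 3² + 3² = 9 + 9 = 18
18 = (2,2)_8 → 2² + 2² = 4 + 4 = 8
8 = (1,0)_8 → 1² + 0² = 1 + 0 = 1  — reached the fixed point 1.
1 → 1, so 1 is the first repeated value.

1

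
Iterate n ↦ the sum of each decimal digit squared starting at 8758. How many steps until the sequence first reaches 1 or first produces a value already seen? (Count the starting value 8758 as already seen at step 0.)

15

8758 → 8² + 7² + 5² + 8² = 64 + 49 + 25 + 64 = 202
202 → 2² + 0² + 2² = 4 + 0 + 4 = 8
8 → 8² = 64
64 → 6² + 4² = 36 + 16 = 52
52 → 5² + 2² = 25 + 4 = 29
29 → 2² + 9² = 4 + 81 = 85
85 → 8² + 5² = 64 + 25 = 89
89 → 8² + 9² = 64 + 81 = 145
145 → 1² + 4² + 5² = 1 + 16 + 25 = 42
42 → 4² + 2² = 16 + 4 = 20
20 → 2² + 0² = 4 + 0 = 4
4 → 4² = 16
16 → 1² + 6² = 1 + 36 = 37
37 → 3² + 7² = 9 + 49 = 58
58 → 5² + 8² = 25 + 64 = 89  — 89 repeats.
That took 15 steps.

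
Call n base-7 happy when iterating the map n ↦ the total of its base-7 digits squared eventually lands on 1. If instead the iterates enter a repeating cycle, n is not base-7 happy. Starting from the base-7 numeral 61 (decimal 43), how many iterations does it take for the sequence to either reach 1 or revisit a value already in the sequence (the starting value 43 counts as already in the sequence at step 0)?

43 = (6,1)_7 → 37
37 = (5,2)_7 → 29
29 = (4,1)_7 → 17
17 = (2,3)_7 → 13
13 = (1,6)_7 → 37  — 37 repeats.
That took 5 steps.

5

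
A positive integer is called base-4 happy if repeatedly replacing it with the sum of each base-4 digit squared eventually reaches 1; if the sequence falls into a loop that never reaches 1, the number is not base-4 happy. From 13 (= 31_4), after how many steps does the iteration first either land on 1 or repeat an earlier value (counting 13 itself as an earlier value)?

13 = (3,1)_4 → 3² + 1² = 9 + 1 = 10
10 = (2,2)_4 → 2² + 2² = 4 + 4 = 8
8 = (2,0)_4 → 2² + 0² = 4 + 0 = 4
4 = (1,0)_4 → 1² + 0² = 1 + 0 = 1  — reached 1.
That took 4 steps.

4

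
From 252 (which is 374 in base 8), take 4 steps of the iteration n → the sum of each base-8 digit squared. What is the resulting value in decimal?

252 = (3,7,4)_8 → 3² + 7² + 4² = 9 + 49 + 16 = 74
74 = (1,1,2)_8 → 1² + 1² + 2² = 1 + 1 + 4 = 6
6 = (6)_8 → 6² = 36
36 = (4,4)_8 → 4² + 4² = 16 + 16 = 32

32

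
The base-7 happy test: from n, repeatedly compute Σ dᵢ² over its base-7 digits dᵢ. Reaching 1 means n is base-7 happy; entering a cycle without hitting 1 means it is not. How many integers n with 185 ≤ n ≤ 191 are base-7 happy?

185: 185 → 43 → 37 → 29 → 17 → 13 → 37  — not base-7 happy
186: 186 → 50 → 2 → 4 → 16 → 8 → 2  — not base-7 happy
187: 187 → 59 → 11 → 17 → 13 → 37 → 29 → 17  — not base-7 happy
188: 188 → 70 → 10 → 10  — not base-7 happy
189: 189 → 45 → 45  — not base-7 happy
190: 190 → 46 → 52 → 10 → 10  — not base-7 happy
191: 191 → 49 → 1  — base-7 happy
base-7 happy: 191

1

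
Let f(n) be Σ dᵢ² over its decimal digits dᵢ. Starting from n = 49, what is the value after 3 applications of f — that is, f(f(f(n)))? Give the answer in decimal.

49 → 4² + 9² = 16 + 81 = 97
97 → 9² + 7² = 81 + 49 = 130
130 → 1² + 3² + 0² = 1 + 9 + 0 = 10

10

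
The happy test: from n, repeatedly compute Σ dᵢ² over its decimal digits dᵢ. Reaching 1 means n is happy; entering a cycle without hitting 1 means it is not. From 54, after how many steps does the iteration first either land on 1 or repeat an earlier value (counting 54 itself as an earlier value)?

54 → 5² + 4² = 25 + 16 = 41
41 → 4² + 1² = 16 + 1 = 17
17 → 1² + 7² = 1 + 49 = 50
50 → 5² + 0² = 25 + 0 = 25
25 → 2² + 5² = 4 + 25 = 29
29 → 2² + 9² = 4 + 81 = 85
85 → 8² + 5² = 64 + 25 = 89
89 → 8² + 9² = 64 + 81 = 145
145 → 1² + 4² + 5² = 1 + 16 + 25 = 42
42 → 4² + 2² = 16 + 4 = 20
20 → 2² + 0² = 4 + 0 = 4
4 → 4² = 16
16 → 1² + 6² = 1 + 36 = 37
37 → 3² + 7² = 9 + 49 = 58
58 → 5² + 8² = 25 + 64 = 89  — 89 repeats.
That took 15 steps.

15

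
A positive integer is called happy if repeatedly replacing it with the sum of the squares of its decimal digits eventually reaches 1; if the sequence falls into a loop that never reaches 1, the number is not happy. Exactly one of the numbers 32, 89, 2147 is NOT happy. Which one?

89

32: 32 → 13 → 10 → 1  — reaches 1 (happy)
89: 89 → 145 → 42 → 20 → 4 → 16 → 37 → 58 → 89  — repeats 89 (not happy)
2147: 2147 → 70 → 49 → 97 → 130 → 10 → 1  — reaches 1 (happy)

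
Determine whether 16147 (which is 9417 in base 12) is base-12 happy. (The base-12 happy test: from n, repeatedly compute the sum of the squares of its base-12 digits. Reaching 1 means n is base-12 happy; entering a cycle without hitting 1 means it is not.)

16147 = (9,4,1,7)_12 → 9² + 4² + 1² + 7² = 147
147 = (1,0,3)_12 → 1² + 0² + 3² = 10
10 = (10)_12 → 10² = 100
100 = (8,4)_12 → 8² + 4² = 80
80 = (6,8)_12 → 6² + 8² = 100  — 100 already seen; the sequence cycles without reaching 1.

not base-12 happy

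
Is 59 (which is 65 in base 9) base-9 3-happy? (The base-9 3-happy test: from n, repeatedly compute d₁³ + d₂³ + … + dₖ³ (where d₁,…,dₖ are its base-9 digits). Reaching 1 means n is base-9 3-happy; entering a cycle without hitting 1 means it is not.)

59 = (6,5)_9 → 341
341 = (4,1,8)_9 → 577
577 = (7,1,1)_9 → 345
345 = (4,2,3)_9 → 99
99 = (1,2,0)_9 → 9
9 = (1,0)_9 → 1  — reached 1.

base-9 3-happy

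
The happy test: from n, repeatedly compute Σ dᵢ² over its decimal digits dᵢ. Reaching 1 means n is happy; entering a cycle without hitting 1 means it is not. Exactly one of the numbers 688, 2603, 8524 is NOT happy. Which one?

688: 688 → 164 → 53 → 34 → 25 → 29 → 85 → 89 → 145 → 42 → 20 → 4 → 16 → 37 → 58 → 89  — repeats 89 (not happy)
2603: 2603 → 49 → 97 → 130 → 10 → 1  — reaches 1 (happy)
8524: 8524 → 109 → 82 → 68 → 100 → 1  — reaches 1 (happy)

688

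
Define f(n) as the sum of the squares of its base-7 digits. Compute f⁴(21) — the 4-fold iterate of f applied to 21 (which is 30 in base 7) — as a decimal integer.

25

21 = (3,0)_7 → 3² + 0² = 9
9 = (1,2)_7 → 1² + 2² = 5
5 = (5)_7 → 5² = 25
25 = (3,4)_7 → 3² + 4² = 25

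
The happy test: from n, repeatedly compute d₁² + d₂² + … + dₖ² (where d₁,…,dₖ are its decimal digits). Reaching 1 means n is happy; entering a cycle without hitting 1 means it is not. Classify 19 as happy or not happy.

19 → 1² + 9² = 1 + 81 = 82
82 → 8² + 2² = 64 + 4 = 68
68 → 6² + 8² = 36 + 64 = 100
100 → 1² + 0² + 0² = 1 + 0 + 0 = 1  — reached 1.

happy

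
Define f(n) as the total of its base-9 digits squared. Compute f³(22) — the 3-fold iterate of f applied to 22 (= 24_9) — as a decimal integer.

64

22 = (2,4)_9 → 2² + 4² = 4 + 16 = 20
20 = (2,2)_9 → 2² + 2² = 4 + 4 = 8
8 = (8)_9 → 8² = 64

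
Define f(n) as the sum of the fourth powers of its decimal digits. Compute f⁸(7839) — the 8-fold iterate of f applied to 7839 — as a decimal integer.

13139

7839 → 7⁴ + 8⁴ + 3⁴ + 9⁴ = 2401 + 4096 + 81 + 6561 = 13139
13139 → 1⁴ + 3⁴ + 1⁴ + 3⁴ + 9⁴ = 1 + 81 + 1 + 81 + 6561 = 6725
6725 → 6⁴ + 7⁴ + 2⁴ + 5⁴ = 1296 + 2401 + 16 + 625 = 4338
4338 → 4⁴ + 3⁴ + 3⁴ + 8⁴ = 256 + 81 + 81 + 4096 = 4514
4514 → 4⁴ + 5⁴ + 1⁴ + 4⁴ = 256 + 625 + 1 + 256 = 1138
1138 → 1⁴ + 1⁴ + 3⁴ + 8⁴ = 1 + 1 + 81 + 4096 = 4179
4179 → 4⁴ + 1⁴ + 7⁴ + 9⁴ = 256 + 1 + 2401 + 6561 = 9219
9219 → 9⁴ + 2⁴ + 1⁴ + 9⁴ = 6561 + 16 + 1 + 6561 = 13139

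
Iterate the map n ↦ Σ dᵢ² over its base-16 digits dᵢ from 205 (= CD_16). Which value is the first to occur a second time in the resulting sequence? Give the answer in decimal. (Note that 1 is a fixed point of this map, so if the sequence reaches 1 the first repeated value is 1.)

205 = (12,13)_16 → 12² + 13² = 144 + 169 = 313
313 = (1,3,9)_16 → 1² + 3² + 9² = 1 + 9 + 81 = 91
91 = (5,11)_16 → 5² + 11² = 25 + 121 = 146
146 = (9,2)_16 → 9² + 2² = 81 + 4 = 85
85 = (5,5)_16 → 5² + 5² = 25 + 25 = 50
50 = (3,2)_16 → 3² + 2² = 9 + 4 = 13
13 = (13)_16 → 13² = 169
169 = (10,9)_16 → 10² + 9² = 100 + 81 = 181
181 = (11,5)_16 → 11² + 5² = 121 + 25 = 146  — 146 already appeared earlier.

146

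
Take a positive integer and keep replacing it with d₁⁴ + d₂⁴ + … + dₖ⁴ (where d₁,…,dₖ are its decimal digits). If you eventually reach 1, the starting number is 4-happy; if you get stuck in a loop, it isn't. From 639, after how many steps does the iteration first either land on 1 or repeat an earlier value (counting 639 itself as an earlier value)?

9

639 → 6⁴ + 3⁴ + 9⁴ = 1296 + 81 + 6561 = 7938
7938 → 7⁴ + 9⁴ + 3⁴ + 8⁴ = 2401 + 6561 + 81 + 4096 = 13139
13139 → 1⁴ + 3⁴ + 1⁴ + 3⁴ + 9⁴ = 1 + 81 + 1 + 81 + 6561 = 6725
6725 → 6⁴ + 7⁴ + 2⁴ + 5⁴ = 1296 + 2401 + 16 + 625 = 4338
4338 → 4⁴ + 3⁴ + 3⁴ + 8⁴ = 256 + 81 + 81 + 4096 = 4514
4514 → 4⁴ + 5⁴ + 1⁴ + 4⁴ = 256 + 625 + 1 + 256 = 1138
1138 → 1⁴ + 1⁴ + 3⁴ + 8⁴ = 1 + 1 + 81 + 4096 = 4179
4179 → 4⁴ + 1⁴ + 7⁴ + 9⁴ = 256 + 1 + 2401 + 6561 = 9219
9219 → 9⁴ + 2⁴ + 1⁴ + 9⁴ = 6561 + 16 + 1 + 6561 = 13139  — 13139 repeats.
That took 9 steps.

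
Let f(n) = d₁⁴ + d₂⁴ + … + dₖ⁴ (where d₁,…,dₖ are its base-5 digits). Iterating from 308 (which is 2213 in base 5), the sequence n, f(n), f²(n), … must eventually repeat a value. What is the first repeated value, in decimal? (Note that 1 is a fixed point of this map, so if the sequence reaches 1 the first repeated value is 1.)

528

308 = (2,2,1,3)_5 → 114
114 = (4,2,4)_5 → 528
528 = (4,1,0,3)_5 → 338
338 = (2,3,2,3)_5 → 194
194 = (1,2,3,4)_5 → 354
354 = (2,4,0,4)_5 → 528  — 528 already appeared earlier.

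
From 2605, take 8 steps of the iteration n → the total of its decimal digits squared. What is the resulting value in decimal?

2605 → 2² + 6² + 0² + 5² = 65
65 → 6² + 5² = 61
61 → 6² + 1² = 37
37 → 3² + 7² = 58
58 → 5² + 8² = 89
89 → 8² + 9² = 145
145 → 1² + 4² + 5² = 42
42 → 4² + 2² = 20

20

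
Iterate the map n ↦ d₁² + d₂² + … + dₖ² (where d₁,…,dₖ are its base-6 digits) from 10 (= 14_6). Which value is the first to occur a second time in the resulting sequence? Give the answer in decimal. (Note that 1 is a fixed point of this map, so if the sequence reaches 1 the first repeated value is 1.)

10 = (1,4)_6 → 1² + 4² = 17
17 = (2,5)_6 → 2² + 5² = 29
29 = (4,5)_6 → 4² + 5² = 41
41 = (1,0,5)_6 → 1² + 0² + 5² = 26
26 = (4,2)_6 → 4² + 2² = 20
20 = (3,2)_6 → 3² + 2² = 13
13 = (2,1)_6 → 2² + 1² = 5
5 = (5)_6 → 5² = 25
25 = (4,1)_6 → 4² + 1² = 17  — 17 already appeared earlier.

17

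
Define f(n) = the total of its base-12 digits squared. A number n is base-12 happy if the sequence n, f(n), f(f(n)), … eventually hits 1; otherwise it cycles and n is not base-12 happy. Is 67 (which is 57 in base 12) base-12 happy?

67 = (5,7)_12 → 5² + 7² = 74
74 = (6,2)_12 → 6² + 2² = 40
40 = (3,4)_12 → 3² + 4² = 25
25 = (2,1)_12 → 2² + 1² = 5
5 = (5)_12 → 5² = 25  — 25 already seen; the sequence cycles without reaching 1.

not base-12 happy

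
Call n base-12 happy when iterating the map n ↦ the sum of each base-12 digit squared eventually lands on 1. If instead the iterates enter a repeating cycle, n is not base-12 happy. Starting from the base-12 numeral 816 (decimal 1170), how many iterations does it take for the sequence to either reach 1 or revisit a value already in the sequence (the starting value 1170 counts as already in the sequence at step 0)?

7

1170 = (8,1,6)_12 → 8² + 1² + 6² = 64 + 1 + 36 = 101
101 = (8,5)_12 → 8² + 5² = 64 + 25 = 89
89 = (7,5)_12 → 7² + 5² = 49 + 25 = 74
74 = (6,2)_12 → 6² + 2² = 36 + 4 = 40
40 = (3,4)_12 → 3² + 4² = 9 + 16 = 25
25 = (2,1)_12 → 2² + 1² = 4 + 1 = 5
5 = (5)_12 → 5² = 25  — 25 repeats.
That took 7 steps.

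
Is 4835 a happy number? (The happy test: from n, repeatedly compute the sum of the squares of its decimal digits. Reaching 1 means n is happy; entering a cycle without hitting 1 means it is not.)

4835 → 4² + 8² + 3² + 5² = 16 + 64 + 9 + 25 = 114
114 → 1² + 1² + 4² = 1 + 1 + 16 = 18
18 → 1² + 8² = 1 + 64 = 65
65 → 6² + 5² = 36 + 25 = 61
61 → 6² + 1² = 36 + 1 = 37
37 → 3² + 7² = 9 + 49 = 58
58 → 5² + 8² = 25 + 64 = 89
89 → 8² + 9² = 64 + 81 = 145
145 → 1² + 4² + 5² = 1 + 16 + 25 = 42
42 → 4² + 2² = 16 + 4 = 20
20 → 2² + 0² = 4 + 0 = 4
4 → 4² = 16
16 → 1² + 6² = 1 + 36 = 37  — 37 already seen; the sequence cycles without reaching 1.

not happy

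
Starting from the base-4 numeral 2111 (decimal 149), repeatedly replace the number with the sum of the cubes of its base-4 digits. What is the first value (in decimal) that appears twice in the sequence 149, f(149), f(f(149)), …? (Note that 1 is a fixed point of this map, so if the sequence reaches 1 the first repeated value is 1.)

149 = (2,1,1,1)_4 → 2³ + 1³ + 1³ + 1³ = 11
11 = (2,3)_4 → 2³ + 3³ = 35
35 = (2,0,3)_4 → 2³ + 0³ + 3³ = 35  — 35 already appeared earlier.

35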